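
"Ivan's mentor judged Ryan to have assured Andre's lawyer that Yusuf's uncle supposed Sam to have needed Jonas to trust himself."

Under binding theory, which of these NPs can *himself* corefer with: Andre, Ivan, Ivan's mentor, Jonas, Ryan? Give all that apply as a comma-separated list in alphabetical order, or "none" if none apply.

Jonas

*himself* is a reflexive; Principle A requires it to be bound within its binding domain — the clause headed by 'trust'.
— Andre: possessor inside the object DP of the clause headed by 'assured'; does not c-command the reflexive — cannot bind it (Principle A).
— Ivan: possessor inside the subject DP of the matrix clause; does not c-command the reflexive — cannot bind it (Principle A).
— Ivan's mentor: subject of the matrix clause; c-commands the reflexive but lies outside its binding domain — cannot bind it (Principle A).
— Jonas: subject of the clause headed by 'trust'; c-commands the reflexive within its binding domain — allowed (Principle A).
— Ryan: subject of the clause headed by 'assured'; c-commands the reflexive but lies outside its binding domain — cannot bind it (Principle A).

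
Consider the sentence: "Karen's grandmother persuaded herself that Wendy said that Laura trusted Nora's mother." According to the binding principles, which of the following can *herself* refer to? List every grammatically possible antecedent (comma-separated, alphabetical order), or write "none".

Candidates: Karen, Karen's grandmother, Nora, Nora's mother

*herself* is a reflexive; Principle A requires it to be bound within its binding domain — the matrix clause.
— Karen: possessor inside the subject DP of the matrix clause; does not c-command the reflexive — cannot bind it (Principle A).
— Karen's grandmother: subject of the matrix clause; c-commands the reflexive within its binding domain — allowed (Principle A).
— Nora: possessor inside the object DP of the clause headed by 'trusted'; does not c-command the reflexive — cannot bind it (Principle A).
— Nora's mother: object of the clause headed by 'trusted'; does not c-command the reflexive — cannot bind it (Principle A).

Karen's grandmother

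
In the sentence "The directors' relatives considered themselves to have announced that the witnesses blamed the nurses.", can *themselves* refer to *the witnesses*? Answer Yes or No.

*themselves* is a reflexive; Principle A requires it to be bound within its binding domain — the matrix clause.
— the witnesses: subject of the clause headed by 'blamed'; does not c-command the reflexive — cannot bind it (Principle A).

No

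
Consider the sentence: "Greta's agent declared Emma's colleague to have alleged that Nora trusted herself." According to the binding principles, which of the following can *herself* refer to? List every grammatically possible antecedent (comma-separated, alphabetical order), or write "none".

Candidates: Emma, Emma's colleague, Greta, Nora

Nora

*herself* is a reflexive; Principle A requires it to be bound within its binding domain — the clause headed by 'trusted'.
— Emma: possessor inside the subject DP of the clause headed by 'alleged'; does not c-command the reflexive — cannot bind it (Principle A).
— Emma's colleague: subject of the clause headed by 'alleged'; c-commands the reflexive but lies outside its binding domain — cannot bind it (Principle A).
— Greta: possessor inside the subject DP of the matrix clause; does not c-command the reflexive — cannot bind it (Principle A).
— Nora: subject of the clause headed by 'trusted'; c-commands the reflexive within its binding domain — allowed (Principle A).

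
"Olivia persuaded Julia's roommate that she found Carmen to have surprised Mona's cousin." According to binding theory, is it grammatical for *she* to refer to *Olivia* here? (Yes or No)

Yes

*Olivia* is an R-expression; Principle C requires it to be free (not bound by any c-commanding expression).
— she: subject of the clause headed by 'found'; the pronoun does not c-command the R-expression — coreference allowed.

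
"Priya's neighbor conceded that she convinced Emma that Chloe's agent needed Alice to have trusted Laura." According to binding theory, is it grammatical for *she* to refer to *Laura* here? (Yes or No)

*Laura* is an R-expression; Principle C requires it to be free (not bound by any c-commanding expression).
— she: subject of the clause headed by 'convinced'; the pronoun c-commands the R-expression — coreference blocked (Principle C).

No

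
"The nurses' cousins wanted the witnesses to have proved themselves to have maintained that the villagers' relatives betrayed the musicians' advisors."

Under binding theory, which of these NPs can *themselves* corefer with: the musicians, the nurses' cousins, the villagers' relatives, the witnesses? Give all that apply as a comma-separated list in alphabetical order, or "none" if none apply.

*themselves* is a reflexive; Principle A requires it to be bound within its binding domain — the clause headed by 'proved'.
— the musicians: possessor inside the object DP of the clause headed by 'betrayed'; does not c-command the reflexive — cannot bind it (Principle A).
— the nurses' cousins: subject of the matrix clause; c-commands the reflexive but lies outside its binding domain — cannot bind it (Principle A).
— the villagers' relatives: subject of the clause headed by 'betrayed'; does not c-command the reflexive — cannot bind it (Principle A).
— the witnesses: subject of the clause headed by 'proved'; c-commands the reflexive within its binding domain — allowed (Principle A).

the witnesses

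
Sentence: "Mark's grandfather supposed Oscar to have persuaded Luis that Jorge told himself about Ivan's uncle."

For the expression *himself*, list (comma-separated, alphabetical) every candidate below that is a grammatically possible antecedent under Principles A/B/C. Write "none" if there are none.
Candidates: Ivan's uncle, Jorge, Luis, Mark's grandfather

Jorge

*himself* is a reflexive; Principle A requires it to be bound within its binding domain — the clause headed by 'told'.
— Ivan's uncle: second object of the clause headed by 'told'; does not c-command the reflexive — cannot bind it (Principle A).
— Jorge: subject of the clause headed by 'told'; c-commands the reflexive within its binding domain — allowed (Principle A).
— Luis: object of the clause headed by 'persuaded'; c-commands the reflexive but lies outside its binding domain — cannot bind it (Principle A).
— Mark's grandfather: subject of the matrix clause; c-commands the reflexive but lies outside its binding domain — cannot bind it (Principle A).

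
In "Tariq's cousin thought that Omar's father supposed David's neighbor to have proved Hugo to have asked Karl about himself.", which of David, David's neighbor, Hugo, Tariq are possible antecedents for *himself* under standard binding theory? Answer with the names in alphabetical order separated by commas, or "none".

Hugo

*himself* is a reflexive; Principle A requires it to be bound within its binding domain — the clause headed by 'asked'.
— David: possessor inside the subject DP of the clause headed by 'proved'; does not c-command the reflexive — cannot bind it (Principle A).
— David's neighbor: subject of the clause headed by 'proved'; c-commands the reflexive but lies outside its binding domain — cannot bind it (Principle A).
— Hugo: subject of the clause headed by 'asked'; c-commands the reflexive within its binding domain — allowed (Principle A).
— Tariq: possessor inside the subject DP of the matrix clause; does not c-command the reflexive — cannot bind it (Principle A).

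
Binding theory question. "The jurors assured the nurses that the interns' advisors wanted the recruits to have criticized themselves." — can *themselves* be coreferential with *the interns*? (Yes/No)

*themselves* is a reflexive; Principle A requires it to be bound within its binding domain — the clause headed by 'criticized'.
— the interns: possessor inside the subject DP of the clause headed by 'wanted'; does not c-command the reflexive — cannot bind it (Principle A).

No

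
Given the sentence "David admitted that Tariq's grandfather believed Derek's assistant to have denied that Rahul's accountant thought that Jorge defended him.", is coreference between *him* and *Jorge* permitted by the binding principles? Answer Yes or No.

No

*him* is a pronoun; Principle B requires it to be free in its binding domain — the clause headed by 'defended'.
— Jorge: subject of the clause headed by 'defended'; c-commands the pronoun within its binding domain — blocked (Principle B).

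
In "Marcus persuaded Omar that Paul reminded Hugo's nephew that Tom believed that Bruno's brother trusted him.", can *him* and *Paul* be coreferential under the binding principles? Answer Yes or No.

Yes

*Paul* is an R-expression; Principle C requires it to be free (not bound by any c-commanding expression).
— him: object of the clause headed by 'trusted'; the pronoun does not c-command the R-expression — coreference allowed.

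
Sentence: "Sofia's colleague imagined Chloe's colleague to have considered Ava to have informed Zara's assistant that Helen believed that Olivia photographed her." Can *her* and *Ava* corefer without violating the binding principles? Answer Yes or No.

*Ava* is an R-expression; Principle C requires it to be free (not bound by any c-commanding expression).
— her: object of the clause headed by 'photographed'; the pronoun does not c-command the R-expression — coreference allowed.

Yes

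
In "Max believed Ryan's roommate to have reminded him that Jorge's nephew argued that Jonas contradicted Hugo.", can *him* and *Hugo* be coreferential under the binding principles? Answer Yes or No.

*Hugo* is an R-expression; Principle C requires it to be free (not bound by any c-commanding expression).
— him: object of the clause headed by 'reminded'; the pronoun c-commands the R-expression — coreference blocked (Principle C).

No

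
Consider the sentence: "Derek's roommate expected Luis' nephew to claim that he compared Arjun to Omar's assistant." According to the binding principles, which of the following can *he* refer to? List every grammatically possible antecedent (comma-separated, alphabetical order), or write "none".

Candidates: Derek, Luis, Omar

*he* is a pronoun; Principle B requires it to be free in its binding domain — the clause headed by 'compared'.
— Derek: possessor inside the subject DP of the matrix clause; does not c-command the pronoun — Principle B does not apply; allowed.
— Luis: possessor inside the subject DP of the clause headed by 'claim'; does not c-command the pronoun — Principle B does not apply; allowed.
— Omar: possessor inside the second object DP of the clause headed by 'compared'; is c-commanded by the pronoun; coreference would bind this R-expression — blocked (Principle C).

Derek, Luis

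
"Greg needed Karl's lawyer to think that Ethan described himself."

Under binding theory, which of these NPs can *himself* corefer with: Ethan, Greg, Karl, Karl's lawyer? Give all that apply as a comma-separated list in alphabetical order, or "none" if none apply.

*himself* is a reflexive; Principle A requires it to be bound within its binding domain — the clause headed by 'described'.
— Ethan: subject of the clause headed by 'described'; c-commands the reflexive within its binding domain — allowed (Principle A).
— Greg: subject of the matrix clause; c-commands the reflexive but lies outside its binding domain — cannot bind it (Principle A).
— Karl: possessor inside the subject DP of the clause headed by 'think'; does not c-command the reflexive — cannot bind it (Principle A).
— Karl's lawyer: subject of the clause headed by 'think'; c-commands the reflexive but lies outside its binding domain — cannot bind it (Principle A).

Ethan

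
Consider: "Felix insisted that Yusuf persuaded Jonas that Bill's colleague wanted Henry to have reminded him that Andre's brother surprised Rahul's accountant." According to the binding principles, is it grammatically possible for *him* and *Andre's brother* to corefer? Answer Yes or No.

No

*him* is a pronoun; Principle B requires it to be free in its binding domain — the clause headed by 'reminded'.
— Andre's brother: subject of the clause headed by 'surprised'; is c-commanded by the pronoun; coreference would bind this R-expression — blocked (Principle C).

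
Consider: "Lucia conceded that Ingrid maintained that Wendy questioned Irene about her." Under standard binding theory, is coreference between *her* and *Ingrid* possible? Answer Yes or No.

*Ingrid* is an R-expression; Principle C requires it to be free (not bound by any c-commanding expression).
— her: second object of the clause headed by 'questioned'; the pronoun does not c-command the R-expression — coreference allowed.

Yes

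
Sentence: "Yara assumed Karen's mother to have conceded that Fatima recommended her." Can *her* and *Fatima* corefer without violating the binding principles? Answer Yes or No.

*Fatima* is an R-expression; Principle C requires it to be free (not bound by any c-commanding expression).
— her: object of the clause headed by 'recommended'; the R-expression locally c-commands the pronoun — coreference blocked (Principle B on the pronoun).

No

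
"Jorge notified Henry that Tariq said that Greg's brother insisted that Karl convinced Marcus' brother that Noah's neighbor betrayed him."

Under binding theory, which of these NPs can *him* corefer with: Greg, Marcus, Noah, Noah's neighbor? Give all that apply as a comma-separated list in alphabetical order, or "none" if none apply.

Greg, Marcus, Noah

*him* is a pronoun; Principle B requires it to be free in its binding domain — the clause headed by 'betrayed'.
— Greg: possessor inside the subject DP of the clause headed by 'insisted'; does not c-command the pronoun — Principle B does not apply; allowed.
— Marcus: possessor inside the object DP of the clause headed by 'convinced'; does not c-command the pronoun — Principle B does not apply; allowed.
— Noah: possessor inside the subject DP of the clause headed by 'betrayed'; does not c-command the pronoun — Principle B does not apply; allowed.
— Noah's neighbor: subject of the clause headed by 'betrayed'; c-commands the pronoun within its binding domain — blocked (Principle B).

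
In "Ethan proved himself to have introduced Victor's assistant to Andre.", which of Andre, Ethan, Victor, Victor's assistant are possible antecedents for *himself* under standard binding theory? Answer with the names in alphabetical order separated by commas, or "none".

Ethan

*himself* is a reflexive; Principle A requires it to be bound within its binding domain — the matrix clause.
— Andre: second object of the clause headed by 'introduced'; does not c-command the reflexive — cannot bind it (Principle A).
— Ethan: subject of the matrix clause; c-commands the reflexive within its binding domain — allowed (Principle A).
— Victor: possessor inside the object DP of the clause headed by 'introduced'; does not c-command the reflexive — cannot bind it (Principle A).
— Victor's assistant: object of the clause headed by 'introduced'; does not c-command the reflexive — cannot bind it (Principle A).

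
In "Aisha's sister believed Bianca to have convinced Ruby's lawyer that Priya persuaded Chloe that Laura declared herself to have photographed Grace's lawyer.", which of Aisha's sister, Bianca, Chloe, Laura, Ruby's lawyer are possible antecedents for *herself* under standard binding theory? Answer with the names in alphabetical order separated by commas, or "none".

Laura

*herself* is a reflexive; Principle A requires it to be bound within its binding domain — the clause headed by 'declared'.
— Aisha's sister: subject of the matrix clause; c-commands the reflexive but lies outside its binding domain — cannot bind it (Principle A).
— Bianca: subject of the clause headed by 'convinced'; c-commands the reflexive but lies outside its binding domain — cannot bind it (Principle A).
— Chloe: object of the clause headed by 'persuaded'; c-commands the reflexive but lies outside its binding domain — cannot bind it (Principle A).
— Laura: subject of the clause headed by 'declared'; c-commands the reflexive within its binding domain — allowed (Principle A).
— Ruby's lawyer: object of the clause headed by 'convinced'; c-commands the reflexive but lies outside its binding domain — cannot bind it (Principle A).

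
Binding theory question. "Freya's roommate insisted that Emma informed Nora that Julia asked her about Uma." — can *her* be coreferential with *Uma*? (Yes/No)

No

*her* is a pronoun; Principle B requires it to be free in its binding domain — the clause headed by 'asked'.
— Uma: second object of the clause headed by 'asked'; is c-commanded by the pronoun; coreference would bind this R-expression — blocked (Principle C).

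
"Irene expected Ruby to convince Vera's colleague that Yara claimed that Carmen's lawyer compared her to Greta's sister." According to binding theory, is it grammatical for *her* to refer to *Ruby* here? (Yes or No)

Yes

*Ruby* is an R-expression; Principle C requires it to be free (not bound by any c-commanding expression).
— her: object of the clause headed by 'compared'; the pronoun does not c-command the R-expression — coreference allowed.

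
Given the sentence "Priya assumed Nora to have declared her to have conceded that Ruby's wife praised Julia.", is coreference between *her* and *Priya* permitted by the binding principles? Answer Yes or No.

Yes

*her* is a pronoun; Principle B requires it to be free in its binding domain — the clause headed by 'declared'.
— Priya: subject of the matrix clause; c-commands the pronoun but lies outside its binding domain — allowed.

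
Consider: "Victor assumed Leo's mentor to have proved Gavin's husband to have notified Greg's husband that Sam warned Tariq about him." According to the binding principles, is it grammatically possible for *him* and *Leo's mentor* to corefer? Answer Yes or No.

*him* is a pronoun; Principle B requires it to be free in its binding domain — the clause headed by 'warned'.
— Leo's mentor: subject of the clause headed by 'proved'; c-commands the pronoun but lies outside its binding domain — allowed.

Yes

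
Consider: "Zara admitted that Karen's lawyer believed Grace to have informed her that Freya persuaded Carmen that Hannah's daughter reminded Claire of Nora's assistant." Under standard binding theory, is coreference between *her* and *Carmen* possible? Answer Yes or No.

*Carmen* is an R-expression; Principle C requires it to be free (not bound by any c-commanding expression).
— her: object of the clause headed by 'informed'; the pronoun c-commands the R-expression — coreference blocked (Principle C).

No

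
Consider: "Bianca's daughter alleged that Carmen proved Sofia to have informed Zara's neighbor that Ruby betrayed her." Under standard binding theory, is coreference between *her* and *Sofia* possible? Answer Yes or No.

Yes

*Sofia* is an R-expression; Principle C requires it to be free (not bound by any c-commanding expression).
— her: object of the clause headed by 'betrayed'; the pronoun does not c-command the R-expression — coreference allowed.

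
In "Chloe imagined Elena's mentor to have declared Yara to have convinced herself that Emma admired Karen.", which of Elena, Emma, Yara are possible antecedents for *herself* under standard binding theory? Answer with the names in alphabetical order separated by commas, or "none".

Yara

*herself* is a reflexive; Principle A requires it to be bound within its binding domain — the clause headed by 'convinced'.
— Elena: possessor inside the subject DP of the clause headed by 'declared'; does not c-command the reflexive — cannot bind it (Principle A).
— Emma: subject of the clause headed by 'admired'; does not c-command the reflexive — cannot bind it (Principle A).
— Yara: subject of the clause headed by 'convinced'; c-commands the reflexive within its binding domain — allowed (Principle A).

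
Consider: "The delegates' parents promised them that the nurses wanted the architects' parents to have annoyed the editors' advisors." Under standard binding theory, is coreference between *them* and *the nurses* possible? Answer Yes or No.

No

*the nurses* is an R-expression; Principle C requires it to be free (not bound by any c-commanding expression).
— them: object of the matrix clause; the pronoun c-commands the R-expression — coreference blocked (Principle C).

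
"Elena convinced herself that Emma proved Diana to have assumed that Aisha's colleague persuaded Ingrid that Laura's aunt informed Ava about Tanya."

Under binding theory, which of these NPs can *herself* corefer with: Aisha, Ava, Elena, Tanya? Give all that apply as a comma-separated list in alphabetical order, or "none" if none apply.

Elena

*herself* is a reflexive; Principle A requires it to be bound within its binding domain — the matrix clause.
— Aisha: possessor inside the subject DP of the clause headed by 'persuaded'; does not c-command the reflexive — cannot bind it (Principle A).
— Ava: object of the clause headed by 'informed'; does not c-command the reflexive — cannot bind it (Principle A).
— Elena: subject of the matrix clause; c-commands the reflexive within its binding domain — allowed (Principle A).
— Tanya: second object of the clause headed by 'informed'; does not c-command the reflexive — cannot bind it (Principle A).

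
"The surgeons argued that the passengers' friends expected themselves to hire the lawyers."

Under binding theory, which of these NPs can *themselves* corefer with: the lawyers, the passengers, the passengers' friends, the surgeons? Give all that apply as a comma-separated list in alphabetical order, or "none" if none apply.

*themselves* is a reflexive; Principle A requires it to be bound within its binding domain — the clause headed by 'expected'.
— the lawyers: object of the clause headed by 'hire'; does not c-command the reflexive — cannot bind it (Principle A).
— the passengers: possessor inside the subject DP of the clause headed by 'expected'; does not c-command the reflexive — cannot bind it (Principle A).
— the passengers' friends: subject of the clause headed by 'expected'; c-commands the reflexive within its binding domain — allowed (Principle A).
— the surgeons: subject of the matrix clause; c-commands the reflexive but lies outside its binding domain — cannot bind it (Principle A).

the passengers' friends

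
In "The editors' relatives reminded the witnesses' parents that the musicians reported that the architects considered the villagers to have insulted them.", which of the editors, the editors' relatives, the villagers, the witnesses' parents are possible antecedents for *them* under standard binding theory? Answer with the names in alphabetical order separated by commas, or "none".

*them* is a pronoun; Principle B requires it to be free in its binding domain — the clause headed by 'insulted'.
— the editors: possessor inside the subject DP of the matrix clause; does not c-command the pronoun — Principle B does not apply; allowed.
— the editors' relatives: subject of the matrix clause; c-commands the pronoun but lies outside its binding domain — allowed.
— the villagers: subject of the clause headed by 'insulted'; c-commands the pronoun within its binding domain — blocked (Principle B).
— the witnesses' parents: object of the matrix clause; c-commands the pronoun but lies outside its binding domain — allowed.

the editors, the editors' relatives, the witnesses' parents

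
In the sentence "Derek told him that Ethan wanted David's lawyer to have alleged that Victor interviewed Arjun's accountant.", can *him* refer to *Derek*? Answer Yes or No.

*him* is a pronoun; Principle B requires it to be free in its binding domain — the matrix clause.
— Derek: subject of the matrix clause; c-commands the pronoun within its binding domain — blocked (Principle B).

No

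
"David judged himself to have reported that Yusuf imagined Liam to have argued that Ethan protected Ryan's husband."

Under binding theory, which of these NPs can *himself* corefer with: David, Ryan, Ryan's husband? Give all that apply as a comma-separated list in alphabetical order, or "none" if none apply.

*himself* is a reflexive; Principle A requires it to be bound within its binding domain — the matrix clause.
— David: subject of the matrix clause; c-commands the reflexive within its binding domain — allowed (Principle A).
— Ryan: possessor inside the object DP of the clause headed by 'protected'; does not c-command the reflexive — cannot bind it (Principle A).
— Ryan's husband: object of the clause headed by 'protected'; does not c-command the reflexive — cannot bind it (Principle A).

David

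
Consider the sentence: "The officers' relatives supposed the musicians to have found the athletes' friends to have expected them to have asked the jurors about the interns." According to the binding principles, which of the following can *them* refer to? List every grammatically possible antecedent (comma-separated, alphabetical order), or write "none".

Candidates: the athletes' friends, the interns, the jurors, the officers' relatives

the officers' relatives

*them* is a pronoun; Principle B requires it to be free in its binding domain — the clause headed by 'expected'.
— the athletes' friends: subject of the clause headed by 'expected'; c-commands the pronoun within its binding domain — blocked (Principle B).
— the interns: second object of the clause headed by 'asked'; is c-commanded by the pronoun; coreference would bind this R-expression — blocked (Principle C).
— the jurors: object of the clause headed by 'asked'; is c-commanded by the pronoun; coreference would bind this R-expression — blocked (Principle C).
— the officers' relatives: subject of the matrix clause; c-commands the pronoun but lies outside its binding domain — allowed.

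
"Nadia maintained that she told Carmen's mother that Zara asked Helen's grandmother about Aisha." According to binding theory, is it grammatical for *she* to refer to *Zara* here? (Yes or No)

*Zara* is an R-expression; Principle C requires it to be free (not bound by any c-commanding expression).
— she: subject of the clause headed by 'told'; the pronoun c-commands the R-expression — coreference blocked (Principle C).

No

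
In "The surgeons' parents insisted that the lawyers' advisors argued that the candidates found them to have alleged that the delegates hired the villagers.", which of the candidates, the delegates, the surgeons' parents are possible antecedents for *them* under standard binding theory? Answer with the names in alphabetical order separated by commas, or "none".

the surgeons' parents

*them* is a pronoun; Principle B requires it to be free in its binding domain — the clause headed by 'found'.
— the candidates: subject of the clause headed by 'found'; c-commands the pronoun within its binding domain — blocked (Principle B).
— the delegates: subject of the clause headed by 'hired'; is c-commanded by the pronoun; coreference would bind this R-expression — blocked (Principle C).
— the surgeons' parents: subject of the matrix clause; c-commands the pronoun but lies outside its binding domain — allowed.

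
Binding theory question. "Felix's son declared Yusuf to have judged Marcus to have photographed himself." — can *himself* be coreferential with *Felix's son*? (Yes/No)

No

*himself* is a reflexive; Principle A requires it to be bound within its binding domain — the clause headed by 'photographed'.
— Felix's son: subject of the matrix clause; c-commands the reflexive but lies outside its binding domain — cannot bind it (Principle A).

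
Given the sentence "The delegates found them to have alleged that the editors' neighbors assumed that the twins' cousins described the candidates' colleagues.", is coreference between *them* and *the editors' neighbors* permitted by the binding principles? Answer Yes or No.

*them* is a pronoun; Principle B requires it to be free in its binding domain — the matrix clause.
— the editors' neighbors: subject of the clause headed by 'assumed'; is c-commanded by the pronoun; coreference would bind this R-expression — blocked (Principle C).

No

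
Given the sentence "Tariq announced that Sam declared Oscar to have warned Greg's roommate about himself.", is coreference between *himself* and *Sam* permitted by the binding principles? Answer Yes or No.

*himself* is a reflexive; Principle A requires it to be bound within its binding domain — the clause headed by 'warned'.
— Sam: subject of the clause headed by 'declared'; c-commands the reflexive but lies outside its binding domain — cannot bind it (Principle A).

No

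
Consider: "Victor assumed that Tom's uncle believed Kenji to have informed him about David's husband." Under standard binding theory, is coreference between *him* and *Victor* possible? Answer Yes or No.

Yes

*Victor* is an R-expression; Principle C requires it to be free (not bound by any c-commanding expression).
— him: object of the clause headed by 'informed'; the pronoun does not c-command the R-expression — coreference allowed.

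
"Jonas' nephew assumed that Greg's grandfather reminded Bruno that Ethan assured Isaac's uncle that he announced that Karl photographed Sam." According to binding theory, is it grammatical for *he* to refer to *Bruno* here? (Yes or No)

Yes

*Bruno* is an R-expression; Principle C requires it to be free (not bound by any c-commanding expression).
— he: subject of the clause headed by 'announced'; the pronoun does not c-command the R-expression — coreference allowed.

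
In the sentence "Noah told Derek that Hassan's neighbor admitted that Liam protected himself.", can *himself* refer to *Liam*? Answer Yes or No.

Yes

*himself* is a reflexive; Principle A requires it to be bound within its binding domain — the clause headed by 'protected'.
— Liam: subject of the clause headed by 'protected'; c-commands the reflexive within its binding domain — allowed (Principle A).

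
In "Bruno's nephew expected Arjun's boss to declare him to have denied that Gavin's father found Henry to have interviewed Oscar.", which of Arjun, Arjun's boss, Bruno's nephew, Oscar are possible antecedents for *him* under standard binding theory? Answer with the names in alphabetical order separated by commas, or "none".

*him* is a pronoun; Principle B requires it to be free in its binding domain — the clause headed by 'declare'.
— Arjun: possessor inside the subject DP of the clause headed by 'declare'; does not c-command the pronoun — Principle B does not apply; allowed.
— Arjun's boss: subject of the clause headed by 'declare'; c-commands the pronoun within its binding domain — blocked (Principle B).
— Bruno's nephew: subject of the matrix clause; c-commands the pronoun but lies outside its binding domain — allowed.
— Oscar: object of the clause headed by 'interviewed'; is c-commanded by the pronoun; coreference would bind this R-expression — blocked (Principle C).

Arjun, Bruno's nephew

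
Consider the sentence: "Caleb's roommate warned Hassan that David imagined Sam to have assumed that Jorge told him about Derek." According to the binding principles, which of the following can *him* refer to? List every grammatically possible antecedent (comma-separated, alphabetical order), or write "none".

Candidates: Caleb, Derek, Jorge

Caleb

*him* is a pronoun; Principle B requires it to be free in its binding domain — the clause headed by 'told'.
— Caleb: possessor inside the subject DP of the matrix clause; does not c-command the pronoun — Principle B does not apply; allowed.
— Derek: second object of the clause headed by 'told'; is c-commanded by the pronoun; coreference would bind this R-expression — blocked (Principle C).
— Jorge: subject of the clause headed by 'told'; c-commands the pronoun within its binding domain — blocked (Principle B).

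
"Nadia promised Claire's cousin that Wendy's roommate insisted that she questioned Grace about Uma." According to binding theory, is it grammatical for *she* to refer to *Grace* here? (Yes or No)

*Grace* is an R-expression; Principle C requires it to be free (not bound by any c-commanding expression).
— she: subject of the clause headed by 'questioned'; the pronoun c-commands the R-expression — coreference blocked (Principle C).

No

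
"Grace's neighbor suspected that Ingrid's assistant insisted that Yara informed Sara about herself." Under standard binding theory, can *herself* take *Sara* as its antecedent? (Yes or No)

*herself* is a reflexive; Principle A requires it to be bound within its binding domain — the clause headed by 'informed'.
— Sara: object of the clause headed by 'informed'; c-commands the reflexive within its binding domain — allowed (Principle A).

Yes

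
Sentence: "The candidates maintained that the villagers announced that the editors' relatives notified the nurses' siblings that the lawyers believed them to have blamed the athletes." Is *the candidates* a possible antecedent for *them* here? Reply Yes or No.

Yes

*them* is a pronoun; Principle B requires it to be free in its binding domain — the clause headed by 'believed'.
— the candidates: subject of the matrix clause; c-commands the pronoun but lies outside its binding domain — allowed.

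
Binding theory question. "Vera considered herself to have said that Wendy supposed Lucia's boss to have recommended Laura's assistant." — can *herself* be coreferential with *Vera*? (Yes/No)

Yes

*herself* is a reflexive; Principle A requires it to be bound within its binding domain — the matrix clause.
— Vera: subject of the matrix clause; c-commands the reflexive within its binding domain — allowed (Principle A).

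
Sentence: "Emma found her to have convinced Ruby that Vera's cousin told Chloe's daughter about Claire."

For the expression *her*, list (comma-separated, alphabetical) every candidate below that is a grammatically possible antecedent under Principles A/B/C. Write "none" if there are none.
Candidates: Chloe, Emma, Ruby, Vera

none

*her* is a pronoun; Principle B requires it to be free in its binding domain — the matrix clause.
— Chloe: possessor inside the object DP of the clause headed by 'told'; is c-commanded by the pronoun; coreference would bind this R-expression — blocked (Principle C).
— Emma: subject of the matrix clause; c-commands the pronoun within its binding domain — blocked (Principle B).
— Ruby: object of the clause headed by 'convinced'; is c-commanded by the pronoun; coreference would bind this R-expression — blocked (Principle C).
— Vera: possessor inside the subject DP of the clause headed by 'told'; is c-commanded by the pronoun; coreference would bind this R-expression — blocked (Principle C).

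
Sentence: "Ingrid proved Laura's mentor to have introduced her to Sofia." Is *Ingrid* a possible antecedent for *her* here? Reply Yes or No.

Yes

*her* is a pronoun; Principle B requires it to be free in its binding domain — the clause headed by 'introduced'.
— Ingrid: subject of the matrix clause; c-commands the pronoun but lies outside its binding domain — allowed.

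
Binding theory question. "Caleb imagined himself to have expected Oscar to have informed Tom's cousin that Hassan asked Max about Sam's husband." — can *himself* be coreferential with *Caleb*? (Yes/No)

Yes

*himself* is a reflexive; Principle A requires it to be bound within its binding domain — the matrix clause.
— Caleb: subject of the matrix clause; c-commands the reflexive within its binding domain — allowed (Principle A).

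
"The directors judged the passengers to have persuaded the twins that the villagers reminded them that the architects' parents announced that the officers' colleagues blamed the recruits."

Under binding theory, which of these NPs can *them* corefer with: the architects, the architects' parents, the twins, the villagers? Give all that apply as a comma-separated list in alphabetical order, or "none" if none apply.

the twins

*them* is a pronoun; Principle B requires it to be free in its binding domain — the clause headed by 'reminded'.
— the architects: possessor inside the subject DP of the clause headed by 'announced'; is c-commanded by the pronoun; coreference would bind this R-expression — blocked (Principle C).
— the architects' parents: subject of the clause headed by 'announced'; is c-commanded by the pronoun; coreference would bind this R-expression — blocked (Principle C).
— the twins: object of the clause headed by 'persuaded'; c-commands the pronoun but lies outside its binding domain — allowed.
— the villagers: subject of the clause headed by 'reminded'; c-commands the pronoun within its binding domain — blocked (Principle B).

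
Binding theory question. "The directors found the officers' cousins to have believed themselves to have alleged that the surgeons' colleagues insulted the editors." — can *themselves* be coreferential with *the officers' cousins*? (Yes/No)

*themselves* is a reflexive; Principle A requires it to be bound within its binding domain — the clause headed by 'believed'.
— the officers' cousins: subject of the clause headed by 'believed'; c-commands the reflexive within its binding domain — allowed (Principle A).

Yes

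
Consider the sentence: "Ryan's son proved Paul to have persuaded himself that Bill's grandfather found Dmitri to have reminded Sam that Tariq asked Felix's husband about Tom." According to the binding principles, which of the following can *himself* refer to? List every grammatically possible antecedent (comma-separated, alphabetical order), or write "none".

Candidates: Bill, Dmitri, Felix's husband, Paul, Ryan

*himself* is a reflexive; Principle A requires it to be bound within its binding domain — the clause headed by 'persuaded'.
— Bill: possessor inside the subject DP of the clause headed by 'found'; does not c-command the reflexive — cannot bind it (Principle A).
— Dmitri: subject of the clause headed by 'reminded'; does not c-command the reflexive — cannot bind it (Principle A).
— Felix's husband: object of the clause headed by 'asked'; does not c-command the reflexive — cannot bind it (Principle A).
— Paul: subject of the clause headed by 'persuaded'; c-commands the reflexive within its binding domain — allowed (Principle A).
— Ryan: possessor inside the subject DP of the matrix clause; does not c-command the reflexive — cannot bind it (Principle A).

Paul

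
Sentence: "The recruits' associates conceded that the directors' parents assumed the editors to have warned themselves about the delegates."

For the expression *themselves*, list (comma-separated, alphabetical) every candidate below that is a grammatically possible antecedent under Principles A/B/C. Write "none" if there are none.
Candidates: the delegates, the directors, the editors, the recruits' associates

*themselves* is a reflexive; Principle A requires it to be bound within its binding domain — the clause headed by 'warned'.
— the delegates: second object of the clause headed by 'warned'; does not c-command the reflexive — cannot bind it (Principle A).
— the directors: possessor inside the subject DP of the clause headed by 'assumed'; does not c-command the reflexive — cannot bind it (Principle A).
— the editors: subject of the clause headed by 'warned'; c-commands the reflexive within its binding domain — allowed (Principle A).
— the recruits' associates: subject of the matrix clause; c-commands the reflexive but lies outside its binding domain — cannot bind it (Principle A).

the editors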